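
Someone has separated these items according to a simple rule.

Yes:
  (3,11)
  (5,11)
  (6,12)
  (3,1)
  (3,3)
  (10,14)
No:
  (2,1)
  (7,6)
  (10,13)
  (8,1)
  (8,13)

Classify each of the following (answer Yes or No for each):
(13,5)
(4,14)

Yes, Yes

The classifier is using: sum is even.
(13,5): 13+5 = 18, has this property → Yes.
(4,14): 4+14 = 18, has this property → Yes.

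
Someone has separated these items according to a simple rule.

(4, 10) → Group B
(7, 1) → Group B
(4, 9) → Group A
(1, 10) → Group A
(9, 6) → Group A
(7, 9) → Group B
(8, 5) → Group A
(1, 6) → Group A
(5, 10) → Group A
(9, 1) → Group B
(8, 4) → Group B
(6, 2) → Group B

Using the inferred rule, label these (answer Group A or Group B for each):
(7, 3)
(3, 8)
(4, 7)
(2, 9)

Rule: sum is odd. This holds for each 'Group A' example and fails for each 'Group B' one.
(7, 3): 7+3 = 10 — does not fit, so Group B. (3, 8): 3+8 = 11 — satisfies this, so Group A. (4, 7): 4+7 = 11 — satisfies this, so Group A. (2, 9): 2+9 = 11 — satisfies this, so Group A.

Group B, Group A, Group A, Group A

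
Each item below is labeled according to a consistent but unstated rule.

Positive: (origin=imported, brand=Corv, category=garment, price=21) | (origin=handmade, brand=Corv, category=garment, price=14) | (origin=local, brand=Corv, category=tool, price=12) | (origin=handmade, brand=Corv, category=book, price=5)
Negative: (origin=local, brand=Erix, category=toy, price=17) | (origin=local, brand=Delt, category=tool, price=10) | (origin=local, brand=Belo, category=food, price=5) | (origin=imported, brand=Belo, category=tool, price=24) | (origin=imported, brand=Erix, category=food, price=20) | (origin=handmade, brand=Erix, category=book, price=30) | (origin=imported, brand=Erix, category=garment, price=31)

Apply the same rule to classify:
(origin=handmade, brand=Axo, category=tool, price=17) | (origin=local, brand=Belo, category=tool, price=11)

Negative, Negative

The simplest hypothesis consistent with all the labels is: brand is Corv.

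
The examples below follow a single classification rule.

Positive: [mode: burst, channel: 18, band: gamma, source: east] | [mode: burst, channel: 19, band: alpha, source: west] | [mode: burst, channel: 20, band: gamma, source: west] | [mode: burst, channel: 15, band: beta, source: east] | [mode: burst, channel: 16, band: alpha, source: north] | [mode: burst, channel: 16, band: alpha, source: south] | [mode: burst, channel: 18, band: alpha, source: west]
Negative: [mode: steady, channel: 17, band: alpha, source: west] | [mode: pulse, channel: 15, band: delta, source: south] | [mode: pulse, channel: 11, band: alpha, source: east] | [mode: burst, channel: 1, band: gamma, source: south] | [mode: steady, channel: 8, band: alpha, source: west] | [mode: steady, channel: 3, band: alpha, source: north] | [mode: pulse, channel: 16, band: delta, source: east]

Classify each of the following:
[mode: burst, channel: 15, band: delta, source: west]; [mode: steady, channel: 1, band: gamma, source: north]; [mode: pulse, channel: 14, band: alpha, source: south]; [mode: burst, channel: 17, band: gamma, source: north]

Positive, Negative, Negative, Positive

One predicate separates the groups cleanly: mode is burst AND channel ≥ 3.
[mode: burst, channel: 15, band: delta, source: west]: mode is burst, channel = 15, satisfies this → Positive.
[mode: steady, channel: 1, band: gamma, source: north]: mode is steady, channel = 1, does not pass → Negative.
[mode: pulse, channel: 14, band: alpha, source: south]: mode is pulse, channel = 14, does not pass → Negative.
[mode: burst, channel: 17, band: gamma, source: north]: mode is burst, channel = 17, satisfies this → Positive.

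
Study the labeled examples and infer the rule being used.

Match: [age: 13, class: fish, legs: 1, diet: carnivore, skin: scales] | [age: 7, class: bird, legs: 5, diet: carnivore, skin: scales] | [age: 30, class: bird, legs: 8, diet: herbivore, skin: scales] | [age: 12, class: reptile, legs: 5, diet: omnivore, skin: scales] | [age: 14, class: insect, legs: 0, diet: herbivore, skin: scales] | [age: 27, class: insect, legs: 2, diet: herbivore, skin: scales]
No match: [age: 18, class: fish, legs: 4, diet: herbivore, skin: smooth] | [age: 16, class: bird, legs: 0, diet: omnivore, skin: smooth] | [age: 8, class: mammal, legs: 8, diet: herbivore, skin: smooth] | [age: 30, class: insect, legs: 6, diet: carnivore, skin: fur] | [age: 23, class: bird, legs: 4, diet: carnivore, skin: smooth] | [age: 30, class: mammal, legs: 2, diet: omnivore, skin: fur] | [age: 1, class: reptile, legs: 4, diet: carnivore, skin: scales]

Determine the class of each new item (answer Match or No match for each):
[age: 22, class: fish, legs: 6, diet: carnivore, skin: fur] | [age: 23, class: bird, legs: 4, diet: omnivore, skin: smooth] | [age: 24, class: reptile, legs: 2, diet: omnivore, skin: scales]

No match, No match, Match

One predicate separates the groups cleanly: skin is scales AND age ≥ 7.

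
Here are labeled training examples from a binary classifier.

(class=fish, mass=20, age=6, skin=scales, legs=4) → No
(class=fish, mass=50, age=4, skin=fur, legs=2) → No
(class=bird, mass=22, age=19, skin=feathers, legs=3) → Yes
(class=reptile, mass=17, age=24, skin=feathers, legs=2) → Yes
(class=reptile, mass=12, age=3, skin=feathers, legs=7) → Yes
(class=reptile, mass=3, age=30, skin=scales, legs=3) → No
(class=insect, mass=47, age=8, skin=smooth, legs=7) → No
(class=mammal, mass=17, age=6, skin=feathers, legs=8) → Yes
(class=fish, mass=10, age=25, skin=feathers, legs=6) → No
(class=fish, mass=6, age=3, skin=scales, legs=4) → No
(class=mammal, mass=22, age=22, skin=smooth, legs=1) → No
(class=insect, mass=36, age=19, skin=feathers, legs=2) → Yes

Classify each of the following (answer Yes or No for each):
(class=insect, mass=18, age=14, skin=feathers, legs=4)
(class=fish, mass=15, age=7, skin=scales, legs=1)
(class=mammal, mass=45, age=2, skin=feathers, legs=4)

Yes, No, Yes

The common property of the 'Yes' items is: skin is feathers AND age ≤ 24. No 'No' item has it.
(class=insect, mass=18, age=14, skin=feathers, legs=4) → skin is feathers, age = 14 → Yes.
(class=fish, mass=15, age=7, skin=scales, legs=1) → skin is scales, age = 7 → No.
(class=mammal, mass=45, age=2, skin=feathers, legs=4) → skin is feathers, age = 2 → Yes.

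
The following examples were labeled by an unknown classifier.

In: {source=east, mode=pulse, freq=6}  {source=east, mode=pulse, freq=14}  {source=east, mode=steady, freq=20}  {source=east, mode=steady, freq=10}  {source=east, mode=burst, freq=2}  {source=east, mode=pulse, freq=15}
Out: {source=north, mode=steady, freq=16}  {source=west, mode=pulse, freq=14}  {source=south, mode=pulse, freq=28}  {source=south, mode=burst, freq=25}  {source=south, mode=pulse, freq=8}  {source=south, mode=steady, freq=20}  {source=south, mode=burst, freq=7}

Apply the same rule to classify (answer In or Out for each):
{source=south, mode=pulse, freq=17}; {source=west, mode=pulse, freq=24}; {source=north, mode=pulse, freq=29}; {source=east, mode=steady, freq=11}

Out, Out, Out, In

The pattern is that an item is 'In' exactly when: source is east.
{source=south, mode=pulse, freq=17}: source is south, fails the rule → Out. {source=west, mode=pulse, freq=24}: source is west, fails the rule → Out. {source=north, mode=pulse, freq=29}: source is north, fails the rule → Out. {source=east, mode=steady, freq=11}: source is east, meets the rule → In.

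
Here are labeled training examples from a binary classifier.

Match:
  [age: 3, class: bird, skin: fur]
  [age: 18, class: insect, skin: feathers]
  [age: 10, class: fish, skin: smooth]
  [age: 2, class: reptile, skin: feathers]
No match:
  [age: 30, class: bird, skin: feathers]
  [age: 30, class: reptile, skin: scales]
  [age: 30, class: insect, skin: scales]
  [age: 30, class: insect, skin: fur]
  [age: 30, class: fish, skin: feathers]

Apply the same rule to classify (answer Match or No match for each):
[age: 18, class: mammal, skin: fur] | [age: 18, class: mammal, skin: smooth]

Match, Match

The classifier is using: age ≤ 18.
[age: 18, class: mammal, skin: fur] → age = 18 → Match.
[age: 18, class: mammal, skin: smooth] → age = 18 → Match.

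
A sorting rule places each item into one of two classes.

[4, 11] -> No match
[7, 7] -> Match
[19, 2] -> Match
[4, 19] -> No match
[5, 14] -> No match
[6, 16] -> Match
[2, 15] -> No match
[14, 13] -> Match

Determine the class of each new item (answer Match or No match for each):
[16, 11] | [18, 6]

Match, Match

The rule appears to be: first ≥ 6.
[16, 11] — first 16, hence Match.
[18, 6] — first 18, hence Match.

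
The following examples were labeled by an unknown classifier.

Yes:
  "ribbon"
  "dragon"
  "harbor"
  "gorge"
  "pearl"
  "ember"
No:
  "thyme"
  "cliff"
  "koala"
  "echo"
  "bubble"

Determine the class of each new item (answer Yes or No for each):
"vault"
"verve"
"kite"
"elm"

Looking at the examples, the only property every 'Yes' case has and every 'No' case lacks is: contains 'r'.

No, Yes, No, No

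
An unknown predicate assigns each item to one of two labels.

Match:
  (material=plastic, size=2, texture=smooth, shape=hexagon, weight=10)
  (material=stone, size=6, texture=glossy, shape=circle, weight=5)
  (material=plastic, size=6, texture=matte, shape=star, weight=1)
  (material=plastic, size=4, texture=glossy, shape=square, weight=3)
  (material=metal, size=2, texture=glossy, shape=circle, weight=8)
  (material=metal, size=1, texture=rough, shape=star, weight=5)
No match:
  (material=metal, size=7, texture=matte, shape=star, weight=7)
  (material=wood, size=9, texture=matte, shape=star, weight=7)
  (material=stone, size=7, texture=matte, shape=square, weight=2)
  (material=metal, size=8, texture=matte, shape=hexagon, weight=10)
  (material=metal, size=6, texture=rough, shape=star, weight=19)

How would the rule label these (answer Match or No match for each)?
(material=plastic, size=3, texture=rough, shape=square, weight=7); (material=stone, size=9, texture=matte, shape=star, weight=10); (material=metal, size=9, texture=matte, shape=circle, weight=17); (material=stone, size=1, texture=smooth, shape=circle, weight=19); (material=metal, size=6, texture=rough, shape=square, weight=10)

Match, No match, No match, No match, Match

A rule that fits every label: weight ≤ 10 AND size ≤ 6 — true of each 'Match' example, false of each 'No match' one.
(material=plastic, size=3, texture=rough, shape=square, weight=7) → weight = 7, size = 3 → Match.
(material=stone, size=9, texture=matte, shape=star, weight=10) → weight = 10, size = 9 → No match.
(material=metal, size=9, texture=matte, shape=circle, weight=17) → weight = 17, size = 9 → No match.
(material=stone, size=1, texture=smooth, shape=circle, weight=19) → weight = 19, size = 1 → No match.
(material=metal, size=6, texture=rough, shape=square, weight=10) → weight = 10, size = 6 → Match.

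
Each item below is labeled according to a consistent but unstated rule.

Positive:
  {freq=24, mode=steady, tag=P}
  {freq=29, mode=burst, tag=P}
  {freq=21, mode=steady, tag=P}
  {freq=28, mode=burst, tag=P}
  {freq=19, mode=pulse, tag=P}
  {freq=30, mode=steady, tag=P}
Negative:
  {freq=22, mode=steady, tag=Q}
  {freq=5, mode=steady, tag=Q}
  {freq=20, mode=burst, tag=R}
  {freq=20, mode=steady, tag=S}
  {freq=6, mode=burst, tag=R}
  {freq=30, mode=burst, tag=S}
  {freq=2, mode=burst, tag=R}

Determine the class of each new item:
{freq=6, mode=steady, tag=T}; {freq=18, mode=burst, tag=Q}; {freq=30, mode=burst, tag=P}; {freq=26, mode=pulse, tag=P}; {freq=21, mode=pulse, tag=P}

Negative, Negative, Positive, Positive, Positive

Checking candidate rules against both groups, what survives is: tag is P.
{freq=6, mode=steady, tag=T} → tag is T → Negative. {freq=18, mode=burst, tag=Q} → tag is Q → Negative. {freq=30, mode=burst, tag=P} → tag is P → Positive. {freq=26, mode=pulse, tag=P} → tag is P → Positive. {freq=21, mode=pulse, tag=P} → tag is P → Positive.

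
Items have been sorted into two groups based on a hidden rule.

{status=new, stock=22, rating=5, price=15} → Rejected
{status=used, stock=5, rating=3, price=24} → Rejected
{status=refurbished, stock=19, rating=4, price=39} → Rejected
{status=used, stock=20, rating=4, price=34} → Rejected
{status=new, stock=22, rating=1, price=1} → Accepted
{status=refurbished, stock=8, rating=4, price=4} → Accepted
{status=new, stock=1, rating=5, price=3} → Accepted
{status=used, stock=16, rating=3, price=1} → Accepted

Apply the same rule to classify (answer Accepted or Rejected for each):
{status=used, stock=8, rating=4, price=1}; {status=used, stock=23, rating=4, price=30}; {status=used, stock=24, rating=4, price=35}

The distinguishing property — price ≤ 4 — holds for all the 'Accepted' cases and none of the 'Rejected' cases.
{status=used, stock=8, rating=4, price=1} → price = 1 → Accepted. {status=used, stock=23, rating=4, price=30} → price = 30 → Rejected. {status=used, stock=24, rating=4, price=35} → price = 35 → Rejected.

Accepted, Rejected, Rejected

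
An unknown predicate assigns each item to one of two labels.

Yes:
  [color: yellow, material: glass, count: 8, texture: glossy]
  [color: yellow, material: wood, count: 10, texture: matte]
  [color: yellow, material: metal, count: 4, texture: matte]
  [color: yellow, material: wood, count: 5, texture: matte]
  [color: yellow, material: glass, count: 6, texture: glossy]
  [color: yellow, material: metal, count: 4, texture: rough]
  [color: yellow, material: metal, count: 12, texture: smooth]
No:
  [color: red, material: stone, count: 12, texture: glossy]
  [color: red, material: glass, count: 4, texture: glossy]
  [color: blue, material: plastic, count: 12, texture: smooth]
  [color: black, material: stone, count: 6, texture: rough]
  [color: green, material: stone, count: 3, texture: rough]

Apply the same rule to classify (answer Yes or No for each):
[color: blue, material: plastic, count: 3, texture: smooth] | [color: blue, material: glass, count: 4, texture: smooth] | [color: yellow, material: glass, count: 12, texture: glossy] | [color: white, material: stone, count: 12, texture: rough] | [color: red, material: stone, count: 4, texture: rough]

No, No, Yes, No, No

All 'Yes' examples share one property — color is yellow — and every 'No' example lacks it.
[color: blue, material: plastic, count: 3, texture: smooth]: No (color is blue). [color: blue, material: glass, count: 4, texture: smooth]: No (color is blue). [color: yellow, material: glass, count: 12, texture: glossy]: Yes (color is yellow). [color: white, material: stone, count: 12, texture: rough]: No (color is white). [color: red, material: stone, count: 4, texture: rough]: No (color is red).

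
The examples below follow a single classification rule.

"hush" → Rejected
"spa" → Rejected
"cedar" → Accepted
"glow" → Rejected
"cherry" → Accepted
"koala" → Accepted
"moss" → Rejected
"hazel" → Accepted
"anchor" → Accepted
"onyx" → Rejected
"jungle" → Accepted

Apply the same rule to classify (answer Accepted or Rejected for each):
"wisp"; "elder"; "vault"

Rejected, Accepted, Accepted

'Accepted' ⟺ length ≥ 5.
"wisp" → length 4 → Rejected.
"elder" → length 5 → Accepted.
"vault" → length 5 → Accepted.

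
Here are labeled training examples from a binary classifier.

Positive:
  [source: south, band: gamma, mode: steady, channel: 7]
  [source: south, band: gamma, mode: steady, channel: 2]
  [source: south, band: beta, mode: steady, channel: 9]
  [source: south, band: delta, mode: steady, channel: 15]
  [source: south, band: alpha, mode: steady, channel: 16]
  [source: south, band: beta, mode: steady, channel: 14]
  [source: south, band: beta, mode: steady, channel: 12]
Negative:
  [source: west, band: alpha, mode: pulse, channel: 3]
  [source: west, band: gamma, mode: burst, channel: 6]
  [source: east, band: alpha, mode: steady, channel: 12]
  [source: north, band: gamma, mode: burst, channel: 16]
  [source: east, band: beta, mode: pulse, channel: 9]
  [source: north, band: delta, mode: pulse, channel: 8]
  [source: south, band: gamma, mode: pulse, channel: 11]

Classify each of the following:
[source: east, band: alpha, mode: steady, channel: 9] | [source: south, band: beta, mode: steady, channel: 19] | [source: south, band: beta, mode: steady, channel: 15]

Negative, Positive, Positive

Every 'Positive' example satisfies: mode is steady AND source is south. None of the 'Negative' examples do.
Negative: [source: east, band: alpha, mode: steady, channel: 9], since mode is steady, source is east.
Positive: [source: south, band: beta, mode: steady, channel: 19], since mode is steady, source is south.
Positive: [source: south, band: beta, mode: steady, channel: 15], since mode is steady, source is south.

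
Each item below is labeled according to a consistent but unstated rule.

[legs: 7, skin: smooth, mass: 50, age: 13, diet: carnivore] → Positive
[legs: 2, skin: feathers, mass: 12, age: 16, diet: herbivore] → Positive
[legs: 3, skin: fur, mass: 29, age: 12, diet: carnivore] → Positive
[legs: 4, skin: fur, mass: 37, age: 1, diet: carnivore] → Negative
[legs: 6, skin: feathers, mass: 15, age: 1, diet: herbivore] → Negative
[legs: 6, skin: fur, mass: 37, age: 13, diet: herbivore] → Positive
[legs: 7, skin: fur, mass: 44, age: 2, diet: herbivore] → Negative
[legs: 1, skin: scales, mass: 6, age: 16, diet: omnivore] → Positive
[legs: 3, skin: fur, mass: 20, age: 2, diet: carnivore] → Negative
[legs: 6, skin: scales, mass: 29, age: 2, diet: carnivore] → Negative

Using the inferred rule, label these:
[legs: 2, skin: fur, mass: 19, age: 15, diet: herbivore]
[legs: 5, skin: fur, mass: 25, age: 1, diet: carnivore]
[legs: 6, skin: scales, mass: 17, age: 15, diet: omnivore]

Positive, Negative, Positive

The pattern is that an item is 'Positive' exactly when: age ≥ 12.
[legs: 2, skin: fur, mass: 19, age: 15, diet: herbivore] — age = 15, hence Positive. [legs: 5, skin: fur, mass: 25, age: 1, diet: carnivore] — age = 1, hence Negative. [legs: 6, skin: scales, mass: 17, age: 15, diet: omnivore] — age = 15, hence Positive.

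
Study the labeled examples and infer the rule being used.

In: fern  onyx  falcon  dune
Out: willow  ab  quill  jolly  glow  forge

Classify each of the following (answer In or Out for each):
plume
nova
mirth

Comparing the two groups points to one rule — contains 'n'.
plume: Out (no 'n').
nova: In (has 'n').
mirth: Out (no 'n').

Out, In, Out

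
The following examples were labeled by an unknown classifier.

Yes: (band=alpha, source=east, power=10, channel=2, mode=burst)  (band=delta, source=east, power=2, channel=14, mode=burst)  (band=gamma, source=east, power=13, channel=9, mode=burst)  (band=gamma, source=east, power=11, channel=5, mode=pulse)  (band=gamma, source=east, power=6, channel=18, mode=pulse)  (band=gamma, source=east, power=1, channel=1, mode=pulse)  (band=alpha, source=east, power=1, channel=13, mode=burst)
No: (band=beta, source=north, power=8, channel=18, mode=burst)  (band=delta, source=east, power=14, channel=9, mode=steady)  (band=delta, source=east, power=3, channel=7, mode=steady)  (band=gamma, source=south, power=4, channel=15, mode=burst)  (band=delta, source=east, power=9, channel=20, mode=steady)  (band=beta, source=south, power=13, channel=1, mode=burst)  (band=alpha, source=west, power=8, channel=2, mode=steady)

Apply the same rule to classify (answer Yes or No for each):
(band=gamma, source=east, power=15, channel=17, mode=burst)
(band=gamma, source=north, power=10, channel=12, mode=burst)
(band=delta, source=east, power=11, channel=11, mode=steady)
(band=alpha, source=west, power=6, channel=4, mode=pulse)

Yes, No, No, No

'Yes' ⟺ mode is not steady AND source is east.
(band=gamma, source=east, power=15, channel=17, mode=burst) → mode is burst, source is east → Yes.
(band=gamma, source=north, power=10, channel=12, mode=burst) → mode is burst, source is north → No.
(band=delta, source=east, power=11, channel=11, mode=steady) → mode is steady, source is east → No.
(band=alpha, source=west, power=6, channel=4, mode=pulse) → mode is pulse, source is west → No.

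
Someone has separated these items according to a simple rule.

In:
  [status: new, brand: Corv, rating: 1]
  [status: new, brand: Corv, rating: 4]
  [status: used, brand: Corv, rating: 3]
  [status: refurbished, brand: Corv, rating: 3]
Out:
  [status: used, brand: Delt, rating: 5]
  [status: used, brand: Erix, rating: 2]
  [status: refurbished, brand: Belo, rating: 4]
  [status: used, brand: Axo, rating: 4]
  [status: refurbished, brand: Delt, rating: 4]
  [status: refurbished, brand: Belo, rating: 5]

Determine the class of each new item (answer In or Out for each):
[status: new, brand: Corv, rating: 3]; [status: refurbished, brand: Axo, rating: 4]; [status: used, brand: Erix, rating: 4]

In, Out, Out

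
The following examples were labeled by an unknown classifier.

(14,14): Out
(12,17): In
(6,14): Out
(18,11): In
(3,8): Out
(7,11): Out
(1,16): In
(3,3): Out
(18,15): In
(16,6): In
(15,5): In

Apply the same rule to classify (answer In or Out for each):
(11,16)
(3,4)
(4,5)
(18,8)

The rule appears to be: max ≥ 15.
(11,16) → max 16 → In.
(3,4) → max 4 → Out.
(4,5) → max 5 → Out.
(18,8) → max 18 → In.

In, Out, Out, In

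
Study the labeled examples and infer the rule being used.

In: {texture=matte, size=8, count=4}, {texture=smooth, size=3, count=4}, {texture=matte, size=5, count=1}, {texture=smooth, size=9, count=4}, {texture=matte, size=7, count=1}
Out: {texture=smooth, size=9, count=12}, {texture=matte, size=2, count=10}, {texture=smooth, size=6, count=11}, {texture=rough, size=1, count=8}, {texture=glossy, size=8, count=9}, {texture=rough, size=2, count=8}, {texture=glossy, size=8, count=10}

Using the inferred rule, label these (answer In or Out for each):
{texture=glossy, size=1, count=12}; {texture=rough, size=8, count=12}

'In' ⟺ count ≤ 4.

Out, Out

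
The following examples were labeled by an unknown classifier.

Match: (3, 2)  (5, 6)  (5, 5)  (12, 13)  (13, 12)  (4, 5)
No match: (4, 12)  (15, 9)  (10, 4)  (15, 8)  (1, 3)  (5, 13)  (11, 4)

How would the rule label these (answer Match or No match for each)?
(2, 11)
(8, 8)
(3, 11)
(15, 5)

No match, Match, No match, No match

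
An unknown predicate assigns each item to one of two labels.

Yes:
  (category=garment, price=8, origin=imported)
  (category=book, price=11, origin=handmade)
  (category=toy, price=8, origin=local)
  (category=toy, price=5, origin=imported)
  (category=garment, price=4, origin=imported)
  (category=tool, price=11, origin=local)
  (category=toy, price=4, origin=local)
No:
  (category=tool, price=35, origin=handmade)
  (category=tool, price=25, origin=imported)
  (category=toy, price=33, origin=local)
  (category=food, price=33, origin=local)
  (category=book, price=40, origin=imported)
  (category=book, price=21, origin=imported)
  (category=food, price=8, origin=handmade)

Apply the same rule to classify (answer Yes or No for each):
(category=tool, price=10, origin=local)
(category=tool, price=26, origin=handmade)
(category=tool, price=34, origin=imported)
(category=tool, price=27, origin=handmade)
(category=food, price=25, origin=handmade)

Yes, No, No, No, No

The distinguishing property — category is not food AND price ≤ 11 — holds for all the 'Yes' cases and none of the 'No' cases.
(category=tool, price=10, origin=local): category is tool, price = 10, matches → Yes. (category=tool, price=26, origin=handmade): category is tool, price = 26, does not satisfy this → No. (category=tool, price=34, origin=imported): category is tool, price = 34, does not satisfy this → No. (category=tool, price=27, origin=handmade): category is tool, price = 27, does not satisfy this → No. (category=food, price=25, origin=handmade): category is food, price = 25, does not satisfy this → No.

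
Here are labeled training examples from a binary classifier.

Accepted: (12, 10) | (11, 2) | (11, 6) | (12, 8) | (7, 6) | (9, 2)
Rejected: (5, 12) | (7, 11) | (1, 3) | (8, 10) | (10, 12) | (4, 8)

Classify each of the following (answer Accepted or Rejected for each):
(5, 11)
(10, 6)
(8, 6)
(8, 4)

The distinguishing property — first > second — holds for all the 'Accepted' cases and none of the 'Rejected' cases.
(5, 11): 5 < 11, doesn't qualify → Rejected.
(10, 6): 10 > 6, passes → Accepted.
(8, 6): 8 > 6, passes → Accepted.
(8, 4): 8 > 4, passes → Accepted.

Rejected, Accepted, Accepted, Accepted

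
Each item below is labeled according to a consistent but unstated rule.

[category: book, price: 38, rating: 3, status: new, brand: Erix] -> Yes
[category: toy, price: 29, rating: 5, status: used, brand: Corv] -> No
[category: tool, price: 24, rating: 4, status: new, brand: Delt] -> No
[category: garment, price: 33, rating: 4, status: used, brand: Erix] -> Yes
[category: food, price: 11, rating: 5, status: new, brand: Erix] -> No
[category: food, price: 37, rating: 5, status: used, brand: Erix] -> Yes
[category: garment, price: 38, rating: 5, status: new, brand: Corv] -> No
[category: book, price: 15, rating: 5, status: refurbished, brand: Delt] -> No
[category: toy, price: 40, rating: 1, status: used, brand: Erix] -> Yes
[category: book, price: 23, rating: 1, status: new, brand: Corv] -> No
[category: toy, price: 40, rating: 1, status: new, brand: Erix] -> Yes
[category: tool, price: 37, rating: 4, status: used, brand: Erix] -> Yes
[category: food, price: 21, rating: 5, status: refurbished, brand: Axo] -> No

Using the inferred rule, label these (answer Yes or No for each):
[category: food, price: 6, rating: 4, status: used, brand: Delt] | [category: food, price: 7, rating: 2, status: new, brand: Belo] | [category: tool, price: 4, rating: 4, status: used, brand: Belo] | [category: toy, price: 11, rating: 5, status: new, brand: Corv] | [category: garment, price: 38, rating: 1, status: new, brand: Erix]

No, No, No, No, Yes

Rule: brand is Erix AND price ≥ 15. This holds for each 'Yes' example and fails for each 'No' one.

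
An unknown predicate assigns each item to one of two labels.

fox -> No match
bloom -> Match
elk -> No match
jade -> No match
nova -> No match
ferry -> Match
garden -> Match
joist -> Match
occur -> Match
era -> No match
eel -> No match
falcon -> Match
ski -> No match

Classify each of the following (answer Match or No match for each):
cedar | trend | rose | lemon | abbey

Match, Match, No match, Match, Match

All 'Match' examples share one property — length ≥ 5 — and every 'No match' example lacks it.
cedar: length 5, checks out → Match.
trend: length 5, checks out → Match.
rose: length 4, does not satisfy this → No match.
lemon: length 5, checks out → Match.
abbey: length 5, checks out → Match.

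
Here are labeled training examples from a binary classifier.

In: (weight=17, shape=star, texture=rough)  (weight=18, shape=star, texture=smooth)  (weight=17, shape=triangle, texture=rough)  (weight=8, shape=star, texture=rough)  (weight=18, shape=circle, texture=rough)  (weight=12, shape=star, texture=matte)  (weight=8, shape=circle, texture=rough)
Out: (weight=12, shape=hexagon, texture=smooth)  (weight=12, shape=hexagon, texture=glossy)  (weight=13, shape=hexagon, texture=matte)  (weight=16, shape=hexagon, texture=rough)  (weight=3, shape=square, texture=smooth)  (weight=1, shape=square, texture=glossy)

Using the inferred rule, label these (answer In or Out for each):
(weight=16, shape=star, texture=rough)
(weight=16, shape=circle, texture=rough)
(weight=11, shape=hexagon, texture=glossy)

In, In, Out

'In' ⟺ shape is not hexagon AND weight ≥ 8.
In: (weight=16, shape=star, texture=rough), since shape is star, weight = 16. In: (weight=16, shape=circle, texture=rough), since shape is circle, weight = 16. Out: (weight=11, shape=hexagon, texture=glossy), since shape is hexagon, weight = 11.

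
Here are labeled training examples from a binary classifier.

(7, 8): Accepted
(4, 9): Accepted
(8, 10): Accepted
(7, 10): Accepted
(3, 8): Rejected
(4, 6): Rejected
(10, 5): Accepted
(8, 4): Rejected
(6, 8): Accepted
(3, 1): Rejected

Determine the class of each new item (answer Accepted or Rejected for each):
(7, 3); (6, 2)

Every 'Accepted' example satisfies: sum ≥ 13. None of the 'Rejected' examples do.
(7, 3): 7+3 = 10 — does not satisfy this, so Rejected.
(6, 2): 6+2 = 8 — does not satisfy this, so Rejected.

Rejected, Rejected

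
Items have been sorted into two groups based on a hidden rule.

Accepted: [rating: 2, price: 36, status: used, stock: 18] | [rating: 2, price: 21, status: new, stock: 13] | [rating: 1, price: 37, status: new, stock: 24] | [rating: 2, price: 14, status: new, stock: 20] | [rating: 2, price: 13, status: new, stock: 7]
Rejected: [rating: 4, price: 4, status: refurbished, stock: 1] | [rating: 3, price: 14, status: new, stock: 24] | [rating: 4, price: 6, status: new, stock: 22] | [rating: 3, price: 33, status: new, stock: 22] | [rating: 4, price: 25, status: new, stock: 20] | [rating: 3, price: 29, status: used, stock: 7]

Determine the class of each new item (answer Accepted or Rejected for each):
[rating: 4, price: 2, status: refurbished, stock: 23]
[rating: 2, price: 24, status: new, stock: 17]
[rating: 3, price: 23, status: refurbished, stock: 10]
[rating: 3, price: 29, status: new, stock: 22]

All 'Accepted' examples share one property — rating ≤ 2 — and every 'Rejected' example lacks it.
[rating: 4, price: 2, status: refurbished, stock: 23]: rating = 4 — doesn't qualify, so Rejected. [rating: 2, price: 24, status: new, stock: 17]: rating = 2 — checks out, so Accepted. [rating: 3, price: 23, status: refurbished, stock: 10]: rating = 3 — doesn't qualify, so Rejected. [rating: 3, price: 29, status: new, stock: 22]: rating = 3 — doesn't qualify, so Rejected.

Rejected, Accepted, Rejected, Rejected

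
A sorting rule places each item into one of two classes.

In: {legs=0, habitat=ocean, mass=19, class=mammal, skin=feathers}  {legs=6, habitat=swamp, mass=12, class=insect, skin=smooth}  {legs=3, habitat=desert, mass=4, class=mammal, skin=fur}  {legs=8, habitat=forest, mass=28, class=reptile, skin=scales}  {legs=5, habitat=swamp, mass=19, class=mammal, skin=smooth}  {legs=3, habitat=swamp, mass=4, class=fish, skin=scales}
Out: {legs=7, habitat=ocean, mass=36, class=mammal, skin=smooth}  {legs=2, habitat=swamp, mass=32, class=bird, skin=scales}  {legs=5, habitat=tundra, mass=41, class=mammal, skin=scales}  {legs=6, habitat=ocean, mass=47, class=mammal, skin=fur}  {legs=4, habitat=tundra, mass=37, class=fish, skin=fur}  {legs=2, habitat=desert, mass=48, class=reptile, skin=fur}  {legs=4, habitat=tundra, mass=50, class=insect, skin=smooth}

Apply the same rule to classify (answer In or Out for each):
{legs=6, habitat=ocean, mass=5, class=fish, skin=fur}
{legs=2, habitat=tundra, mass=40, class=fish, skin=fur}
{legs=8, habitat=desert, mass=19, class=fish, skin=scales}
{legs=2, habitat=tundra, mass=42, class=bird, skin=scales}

'In' ⟺ mass ≤ 28.
{legs=6, habitat=ocean, mass=5, class=fish, skin=fur}: In (mass = 5). {legs=2, habitat=tundra, mass=40, class=fish, skin=fur}: Out (mass = 40). {legs=8, habitat=desert, mass=19, class=fish, skin=scales}: In (mass = 19). {legs=2, habitat=tundra, mass=42, class=bird, skin=scales}: Out (mass = 42).

In, Out, In, Out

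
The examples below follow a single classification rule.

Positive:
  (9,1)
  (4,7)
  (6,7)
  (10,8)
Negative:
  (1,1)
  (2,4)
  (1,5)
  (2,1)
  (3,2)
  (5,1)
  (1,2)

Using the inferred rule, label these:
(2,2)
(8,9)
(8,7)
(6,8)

Negative, Positive, Positive, Positive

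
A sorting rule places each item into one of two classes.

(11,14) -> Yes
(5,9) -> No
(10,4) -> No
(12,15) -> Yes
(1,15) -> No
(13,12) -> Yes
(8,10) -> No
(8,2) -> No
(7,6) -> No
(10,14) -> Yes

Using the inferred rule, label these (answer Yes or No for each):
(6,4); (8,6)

No, No

Rule: sum ≥ 24. This holds for each 'Yes' example and fails for each 'No' one.
(6,4) — 6+4 = 10, hence No.
(8,6) — 8+6 = 14, hence No.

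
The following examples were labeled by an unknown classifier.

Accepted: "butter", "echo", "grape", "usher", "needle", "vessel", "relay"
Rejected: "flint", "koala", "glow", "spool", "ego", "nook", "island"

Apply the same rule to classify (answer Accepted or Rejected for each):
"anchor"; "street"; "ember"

Rejected, Accepted, Accepted

The pattern is that an item is 'Accepted' exactly when: length ≥ 4 AND contains 'e'.
"anchor" → length 6, no 'e' → Rejected.
"street" → length 6, has 'e' → Accepted.
"ember" → length 5, has 'e' → Accepted.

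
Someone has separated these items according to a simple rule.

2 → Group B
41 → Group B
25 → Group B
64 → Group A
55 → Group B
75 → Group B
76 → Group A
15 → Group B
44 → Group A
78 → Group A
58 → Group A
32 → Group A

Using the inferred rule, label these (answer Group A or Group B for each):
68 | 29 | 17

The distinguishing property — even AND at least 15 — holds for all the 'Group A' cases and none of the 'Group B' cases.

Group A, Group B, Group B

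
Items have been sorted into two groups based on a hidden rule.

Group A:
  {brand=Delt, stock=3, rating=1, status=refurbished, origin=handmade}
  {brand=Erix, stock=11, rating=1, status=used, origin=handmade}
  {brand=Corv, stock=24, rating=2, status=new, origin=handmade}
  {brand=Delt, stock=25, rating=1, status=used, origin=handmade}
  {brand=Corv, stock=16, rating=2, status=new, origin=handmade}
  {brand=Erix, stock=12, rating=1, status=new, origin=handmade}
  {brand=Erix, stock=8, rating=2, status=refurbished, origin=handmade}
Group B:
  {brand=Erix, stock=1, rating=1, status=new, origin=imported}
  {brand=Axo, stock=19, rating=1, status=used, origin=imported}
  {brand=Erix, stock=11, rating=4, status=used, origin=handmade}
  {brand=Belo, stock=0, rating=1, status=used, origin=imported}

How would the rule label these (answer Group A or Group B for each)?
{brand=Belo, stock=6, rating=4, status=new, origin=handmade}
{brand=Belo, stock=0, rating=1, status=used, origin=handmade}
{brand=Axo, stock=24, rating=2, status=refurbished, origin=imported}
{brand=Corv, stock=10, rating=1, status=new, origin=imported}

The pattern is that an item is 'Group A' exactly when: origin is handmade AND rating ≤ 2.
{brand=Belo, stock=6, rating=4, status=new, origin=handmade} — origin is handmade, rating = 4, hence Group B.
{brand=Belo, stock=0, rating=1, status=used, origin=handmade} — origin is handmade, rating = 1, hence Group A.
{brand=Axo, stock=24, rating=2, status=refurbished, origin=imported} — origin is imported, rating = 2, hence Group B.
{brand=Corv, stock=10, rating=1, status=new, origin=imported} — origin is imported, rating = 1, hence Group B.

Group B, Group A, Group B, Group B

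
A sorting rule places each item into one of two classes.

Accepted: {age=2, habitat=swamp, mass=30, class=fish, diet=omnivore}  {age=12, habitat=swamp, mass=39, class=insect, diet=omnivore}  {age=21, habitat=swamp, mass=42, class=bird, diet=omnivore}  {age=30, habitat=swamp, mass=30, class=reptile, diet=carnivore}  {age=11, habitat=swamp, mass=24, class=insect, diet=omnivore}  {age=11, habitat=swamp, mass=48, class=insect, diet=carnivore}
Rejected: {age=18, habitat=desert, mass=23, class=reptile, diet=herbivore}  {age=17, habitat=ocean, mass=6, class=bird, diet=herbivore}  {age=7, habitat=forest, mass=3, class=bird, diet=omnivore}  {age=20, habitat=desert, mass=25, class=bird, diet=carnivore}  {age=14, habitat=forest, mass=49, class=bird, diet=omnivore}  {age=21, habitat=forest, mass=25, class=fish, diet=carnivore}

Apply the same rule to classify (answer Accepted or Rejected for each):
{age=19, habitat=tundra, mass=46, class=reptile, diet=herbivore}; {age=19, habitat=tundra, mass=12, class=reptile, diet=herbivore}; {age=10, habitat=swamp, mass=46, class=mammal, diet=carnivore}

A rule that fits every label: habitat is swamp — true of each 'Accepted' example, false of each 'Rejected' one.
{age=19, habitat=tundra, mass=46, class=reptile, diet=herbivore} → habitat is tundra → Rejected.
{age=19, habitat=tundra, mass=12, class=reptile, diet=herbivore} → habitat is tundra → Rejected.
{age=10, habitat=swamp, mass=46, class=mammal, diet=carnivore} → habitat is swamp → Accepted.

Rejected, Rejected, Accepted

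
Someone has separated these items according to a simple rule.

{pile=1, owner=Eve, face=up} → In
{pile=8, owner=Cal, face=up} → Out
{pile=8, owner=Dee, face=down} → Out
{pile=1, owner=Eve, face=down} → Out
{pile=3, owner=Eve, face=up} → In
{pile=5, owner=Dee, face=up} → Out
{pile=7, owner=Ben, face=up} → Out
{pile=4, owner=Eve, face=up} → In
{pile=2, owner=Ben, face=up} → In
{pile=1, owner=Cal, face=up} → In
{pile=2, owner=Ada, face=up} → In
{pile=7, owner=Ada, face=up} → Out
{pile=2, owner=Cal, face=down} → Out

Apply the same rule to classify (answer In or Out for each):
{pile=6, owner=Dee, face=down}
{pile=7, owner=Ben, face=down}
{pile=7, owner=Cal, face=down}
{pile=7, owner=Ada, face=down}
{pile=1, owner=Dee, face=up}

The simplest hypothesis consistent with all the labels is: face is up AND pile ≤ 4.

Out, Out, Out, Out, In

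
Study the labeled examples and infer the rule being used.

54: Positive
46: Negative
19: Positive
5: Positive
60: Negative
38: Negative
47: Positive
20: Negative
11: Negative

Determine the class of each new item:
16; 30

A rule that fits every label: ≡ 5 (mod 7) — true of each 'Positive' example, false of each 'Negative' one.

Negative, Negative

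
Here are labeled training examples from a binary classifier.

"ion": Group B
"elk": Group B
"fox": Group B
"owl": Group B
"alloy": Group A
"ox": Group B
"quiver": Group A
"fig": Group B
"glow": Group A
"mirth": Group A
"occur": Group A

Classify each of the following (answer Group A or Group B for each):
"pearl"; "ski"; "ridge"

Group A, Group B, Group A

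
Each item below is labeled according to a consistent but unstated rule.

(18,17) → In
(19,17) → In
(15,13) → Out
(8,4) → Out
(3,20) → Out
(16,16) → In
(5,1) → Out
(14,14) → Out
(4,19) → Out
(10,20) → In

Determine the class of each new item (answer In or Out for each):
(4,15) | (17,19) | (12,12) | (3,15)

Out, In, Out, Out

The classifier is using: sum ≥ 30.
Out: (4,15), since 4+15 = 19. In: (17,19), since 17+19 = 36. Out: (12,12), since 12+12 = 24. Out: (3,15), since 3+15 = 18.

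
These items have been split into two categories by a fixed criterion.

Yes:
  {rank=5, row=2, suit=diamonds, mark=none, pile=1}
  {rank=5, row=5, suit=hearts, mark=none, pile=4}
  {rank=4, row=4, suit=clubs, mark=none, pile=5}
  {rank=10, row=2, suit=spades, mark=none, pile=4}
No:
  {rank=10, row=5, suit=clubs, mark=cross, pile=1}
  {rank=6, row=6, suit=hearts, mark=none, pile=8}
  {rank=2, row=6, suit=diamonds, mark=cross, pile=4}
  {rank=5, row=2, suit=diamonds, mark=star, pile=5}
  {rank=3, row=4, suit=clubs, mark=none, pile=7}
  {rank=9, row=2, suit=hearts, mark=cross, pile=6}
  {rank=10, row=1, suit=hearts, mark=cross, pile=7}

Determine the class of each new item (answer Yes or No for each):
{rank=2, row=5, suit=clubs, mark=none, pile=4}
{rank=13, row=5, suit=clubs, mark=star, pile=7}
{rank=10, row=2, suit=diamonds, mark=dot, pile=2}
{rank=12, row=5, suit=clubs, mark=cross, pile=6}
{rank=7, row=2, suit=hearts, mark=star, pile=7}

Yes, No, No, No, No

The common property of the 'Yes' items is: mark is none AND pile ≤ 5. No 'No' item has it.
{rank=2, row=5, suit=clubs, mark=none, pile=4} → mark is none, pile = 4 → Yes.
{rank=13, row=5, suit=clubs, mark=star, pile=7} → mark is star, pile = 7 → No.
{rank=10, row=2, suit=diamonds, mark=dot, pile=2} → mark is dot, pile = 2 → No.
{rank=12, row=5, suit=clubs, mark=cross, pile=6} → mark is cross, pile = 6 → No.
{rank=7, row=2, suit=hearts, mark=star, pile=7} → mark is star, pile = 7 → No.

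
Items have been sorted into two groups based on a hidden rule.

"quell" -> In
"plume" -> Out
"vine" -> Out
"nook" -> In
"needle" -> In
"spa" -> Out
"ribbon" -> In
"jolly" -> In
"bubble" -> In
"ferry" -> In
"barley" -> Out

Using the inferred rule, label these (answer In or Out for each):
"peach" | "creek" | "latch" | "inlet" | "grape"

Out, In, Out, Out, Out

All 'In' examples share one property — has a double letter — and every 'Out' example lacks it.
"peach": no doubled letter, does not fit → Out.
"creek": 'ee' doubled, passes → In.
"latch": no doubled letter, does not fit → Out.
"inlet": no doubled letter, does not fit → Out.
"grape": no doubled letter, does not fit → Out.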